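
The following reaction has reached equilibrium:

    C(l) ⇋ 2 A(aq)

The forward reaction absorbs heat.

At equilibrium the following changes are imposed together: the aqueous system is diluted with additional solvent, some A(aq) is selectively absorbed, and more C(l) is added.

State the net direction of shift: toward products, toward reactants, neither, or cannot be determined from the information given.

Dilution lowers every aqueous concentration by the same factor. Δn_aq = 2 − 0 = +2, so the system shifts toward the side with more dissolved moles — to the right.
Removing A (aq), a product, drives the reaction to the right.
C is a pure liquid; its activity is 1 regardless of amount, so Q is unaffected — no shift from this change.
Only the nonzero effect(s) matter; the net shift is to the right.

right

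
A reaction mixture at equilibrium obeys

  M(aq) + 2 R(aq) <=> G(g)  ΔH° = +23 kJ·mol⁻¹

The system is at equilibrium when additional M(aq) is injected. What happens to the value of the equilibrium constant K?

The equilibrium constant depends only on temperature. This perturbation may move the position of equilibrium, but since T is unchanged, K itself is unchanged.

unchanged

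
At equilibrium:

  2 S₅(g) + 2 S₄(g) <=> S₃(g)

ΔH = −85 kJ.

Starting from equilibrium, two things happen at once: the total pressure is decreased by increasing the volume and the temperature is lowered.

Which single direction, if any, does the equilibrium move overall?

Gas moles: reactants 4, products 1 (Δn_gas = -3). Expansion shifts the system toward the side with more moles of gas — to the left.
The forward reaction is exothermic. Lowering T favours the exothermic direction — shift to the right.
The individual effects push in opposite directions; without quantitative information the net direction cannot be determined.

cannot be determined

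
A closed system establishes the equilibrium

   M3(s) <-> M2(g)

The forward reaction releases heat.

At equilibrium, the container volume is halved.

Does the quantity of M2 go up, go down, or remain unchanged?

Gas moles: reactants 0, products 1 (Δn_gas = +1). Compression shifts the system toward the side with fewer moles of gas — to the left.
The net shift is to the left. M2 is a product, so its amount decreases.

decreases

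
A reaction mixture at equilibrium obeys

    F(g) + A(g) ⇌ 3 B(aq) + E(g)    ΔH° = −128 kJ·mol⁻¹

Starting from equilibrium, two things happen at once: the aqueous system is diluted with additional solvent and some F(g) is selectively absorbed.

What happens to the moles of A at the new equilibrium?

Dilution lowers every aqueous concentration by the same factor. Δn_aq = 3 − 0 = +3, so the system shifts toward the side with more dissolved moles — to the right.
Removing F (g), a reactant, drives the reaction to the left.
The two effects oppose each other, so the net shift — and hence the change in A — cannot be determined from the given information.

cannot be determined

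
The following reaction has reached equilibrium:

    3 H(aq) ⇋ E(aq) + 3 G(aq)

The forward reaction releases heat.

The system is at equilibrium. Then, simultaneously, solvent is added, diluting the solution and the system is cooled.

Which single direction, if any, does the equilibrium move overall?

Dilution lowers every aqueous concentration by the same factor. Δn_aq = 4 − 3 = +1, so the system shifts toward the side with more dissolved moles — to the right.
The forward reaction is exothermic. Lowering T favours the exothermic direction — shift to the right.
All effects act in the same direction — net shift to the right.

right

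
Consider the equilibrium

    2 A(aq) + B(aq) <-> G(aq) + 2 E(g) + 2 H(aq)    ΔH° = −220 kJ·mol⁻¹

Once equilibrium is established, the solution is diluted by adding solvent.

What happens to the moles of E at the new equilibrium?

Dilution scales every aqueous concentration by the same factor. Δn_aq = 3 − 3 = 0, so Q is unchanged — no shift.
No net shift occurs, so the amount of E is unchanged.

unchanged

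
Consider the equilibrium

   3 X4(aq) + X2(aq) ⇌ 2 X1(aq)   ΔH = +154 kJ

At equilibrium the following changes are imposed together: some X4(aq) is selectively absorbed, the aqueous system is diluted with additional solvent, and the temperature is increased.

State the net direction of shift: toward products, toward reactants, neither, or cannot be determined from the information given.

cannot be determined

Removing X4 (aq), a reactant, drives the reaction to the left.
Dilution lowers every aqueous concentration by the same factor. Δn_aq = 2 − 4 = -2, so the system shifts toward the side with more dissolved moles — to the left.
The forward reaction is endothermic. Raising T favours the endothermic direction — shift to the right.
The individual effects push in opposite directions; without quantitative information the net direction cannot be determined.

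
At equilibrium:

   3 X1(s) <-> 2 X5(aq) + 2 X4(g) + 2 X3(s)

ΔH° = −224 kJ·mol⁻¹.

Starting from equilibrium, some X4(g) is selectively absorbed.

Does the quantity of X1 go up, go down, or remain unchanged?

decreases

Removing X4 (g), a product, drives the reaction to the right.
The net shift is to the right. X1 is a reactant, so its amount decreases.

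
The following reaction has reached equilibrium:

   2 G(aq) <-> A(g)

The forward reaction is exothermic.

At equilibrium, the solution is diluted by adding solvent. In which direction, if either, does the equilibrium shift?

left

Dilution lowers every aqueous concentration by the same factor. Δn_aq = 0 − 2 = -2, so the system shifts toward the side with more dissolved moles — to the left.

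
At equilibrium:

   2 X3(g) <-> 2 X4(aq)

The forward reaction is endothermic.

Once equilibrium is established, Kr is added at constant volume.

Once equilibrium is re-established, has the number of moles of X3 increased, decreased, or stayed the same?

unchanged

At constant volume, adding an inert gas leaves every reacting species' partial pressure unchanged, so Q is unchanged — no shift from this change.
No net shift occurs, so the amount of X3 is unchanged.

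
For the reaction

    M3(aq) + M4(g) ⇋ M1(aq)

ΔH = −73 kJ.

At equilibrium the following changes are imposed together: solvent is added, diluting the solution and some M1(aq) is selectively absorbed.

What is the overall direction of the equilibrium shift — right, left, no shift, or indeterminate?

right

Dilution scales every aqueous concentration by the same factor. Δn_aq = 1 − 1 = 0, so Q is unchanged — no shift.
Removing M1 (aq), a product, drives the reaction to the right.
Only the nonzero effect(s) matter; the net shift is to the right.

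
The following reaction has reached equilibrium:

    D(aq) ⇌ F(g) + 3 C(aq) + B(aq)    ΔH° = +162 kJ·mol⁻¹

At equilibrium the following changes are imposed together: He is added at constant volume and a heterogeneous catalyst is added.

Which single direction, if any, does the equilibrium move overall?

no shift

At constant volume, adding an inert gas leaves every reacting species' partial pressure unchanged, so Q is unchanged — no shift from this change.
A catalyst speeds both forward and reverse rates equally; it changes neither Q nor K — no shift from this change.
None of the changes alters Q relative to K, so there is no net shift.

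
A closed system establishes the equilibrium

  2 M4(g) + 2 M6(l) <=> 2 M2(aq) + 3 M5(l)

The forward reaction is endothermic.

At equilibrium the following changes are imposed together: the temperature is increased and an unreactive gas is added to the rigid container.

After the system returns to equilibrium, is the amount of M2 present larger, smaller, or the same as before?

The forward reaction is endothermic. Raising T favours the endothermic direction — shift to the right.
At constant volume, adding an inert gas leaves every reacting species' partial pressure unchanged, so Q is unchanged — no shift from this change.
The net shift is to the right. M2 is a product, so its amount increases.

increases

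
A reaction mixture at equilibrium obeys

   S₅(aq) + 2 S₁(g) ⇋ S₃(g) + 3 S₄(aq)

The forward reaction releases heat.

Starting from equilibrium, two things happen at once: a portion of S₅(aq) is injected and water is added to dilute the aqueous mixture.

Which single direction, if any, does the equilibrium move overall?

right

Adding S₅ (aq), a reactant, drives the reaction to the right.
Dilution lowers every aqueous concentration by the same factor. Δn_aq = 3 − 1 = +2, so the system shifts toward the side with more dissolved moles — to the right.
All effects act in the same direction — net shift to the right.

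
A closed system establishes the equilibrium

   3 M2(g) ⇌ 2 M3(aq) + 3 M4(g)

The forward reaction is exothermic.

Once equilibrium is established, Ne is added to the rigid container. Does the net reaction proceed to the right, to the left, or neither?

At constant volume, adding an inert gas leaves every reacting species' partial pressure unchanged, so Q is unchanged — no shift from this change.

no shift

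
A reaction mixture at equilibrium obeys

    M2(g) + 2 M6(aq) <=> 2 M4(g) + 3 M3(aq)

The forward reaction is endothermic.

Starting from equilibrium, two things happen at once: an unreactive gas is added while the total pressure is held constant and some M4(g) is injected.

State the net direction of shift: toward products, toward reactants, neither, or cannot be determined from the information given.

cannot be determined

Adding inert gas at constant total pressure expands the volume and lowers every reacting partial pressure. With Δn_gas = 2 − 1 = +1, Q moves away from K toward the side with fewer gas moles, so the system shifts toward the side with more gas moles — to the right.
Adding M4 (g), a product, drives the reaction to the left.
The individual effects push in opposite directions; without quantitative information the net direction cannot be determined.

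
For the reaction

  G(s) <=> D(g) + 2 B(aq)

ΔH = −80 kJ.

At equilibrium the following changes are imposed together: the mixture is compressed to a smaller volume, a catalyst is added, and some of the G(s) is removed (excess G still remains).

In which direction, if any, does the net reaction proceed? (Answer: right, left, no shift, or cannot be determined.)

Gas moles: reactants 0, products 1 (Δn_gas = +1). Compression shifts the system toward the side with fewer moles of gas — to the left.
A catalyst speeds both forward and reverse rates equally; it changes neither Q nor K — no shift from this change.
G is a pure solid; its activity is 1 regardless of amount, so Q is unaffected — no shift from this change.
Only the nonzero effect(s) matter; the net shift is to the left.

left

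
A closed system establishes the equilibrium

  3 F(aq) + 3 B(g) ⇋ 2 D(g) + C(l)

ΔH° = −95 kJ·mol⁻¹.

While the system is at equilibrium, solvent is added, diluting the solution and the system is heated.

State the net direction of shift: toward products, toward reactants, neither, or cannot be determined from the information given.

Dilution lowers every aqueous concentration by the same factor. Δn_aq = 0 − 3 = -3, so the system shifts toward the side with more dissolved moles — to the left.
The forward reaction is exothermic. Raising T favours the endothermic direction — shift to the left.
All effects act in the same direction — net shift to the left.

left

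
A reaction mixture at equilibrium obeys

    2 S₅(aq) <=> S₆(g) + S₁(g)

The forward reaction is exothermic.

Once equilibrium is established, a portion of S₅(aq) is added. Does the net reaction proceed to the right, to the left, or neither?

Adding S₅ (aq), a reactant, drives the reaction to the right.

right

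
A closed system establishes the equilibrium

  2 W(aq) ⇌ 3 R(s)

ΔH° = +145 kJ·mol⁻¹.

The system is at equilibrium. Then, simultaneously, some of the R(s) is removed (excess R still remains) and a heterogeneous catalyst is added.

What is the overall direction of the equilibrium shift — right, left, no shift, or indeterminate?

no shift

R is a pure solid; its activity is 1 regardless of amount, so Q is unaffected — no shift from this change.
A catalyst speeds both forward and reverse rates equally; it changes neither Q nor K — no shift from this change.
None of the changes alters Q relative to K, so there is no net shift.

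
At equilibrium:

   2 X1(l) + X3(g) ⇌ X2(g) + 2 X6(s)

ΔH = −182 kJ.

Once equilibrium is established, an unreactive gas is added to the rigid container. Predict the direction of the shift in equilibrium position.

At constant volume, adding an inert gas leaves every reacting species' partial pressure unchanged, so Q is unchanged — no shift from this change.

no shift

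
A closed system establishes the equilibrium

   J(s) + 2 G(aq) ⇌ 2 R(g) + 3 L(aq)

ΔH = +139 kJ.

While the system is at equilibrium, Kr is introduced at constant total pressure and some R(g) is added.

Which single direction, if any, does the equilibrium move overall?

cannot be determined

Adding inert gas at constant total pressure expands the volume and lowers every reacting partial pressure. With Δn_gas = 2 − 0 = +2, Q moves away from K toward the side with fewer gas moles, so the system shifts toward the side with more gas moles — to the right.
Adding R (g), a product, drives the reaction to the left.
The individual effects push in opposite directions; without quantitative information the net direction cannot be determined.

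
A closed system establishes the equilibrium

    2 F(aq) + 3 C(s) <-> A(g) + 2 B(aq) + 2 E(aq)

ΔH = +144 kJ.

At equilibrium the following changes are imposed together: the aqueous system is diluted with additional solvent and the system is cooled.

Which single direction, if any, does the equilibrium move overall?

Dilution lowers every aqueous concentration by the same factor. Δn_aq = 4 − 2 = +2, so the system shifts toward the side with more dissolved moles — to the right.
The forward reaction is endothermic. Lowering T favours the exothermic direction — shift to the left.
The individual effects push in opposite directions; without quantitative information the net direction cannot be determined.

cannot be determined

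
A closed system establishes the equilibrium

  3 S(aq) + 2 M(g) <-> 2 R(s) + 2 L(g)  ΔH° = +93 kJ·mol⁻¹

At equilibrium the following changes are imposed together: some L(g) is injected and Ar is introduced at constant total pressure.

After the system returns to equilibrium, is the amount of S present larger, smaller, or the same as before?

increases

Adding L (g), a product, drives the reaction to the left.
Adding inert gas at constant total pressure expands the volume, scaling every reacting partial pressure by the same factor. Δn_gas = 2 − 2 = 0, so Q is unchanged — no shift.
The net shift is to the left. S is a reactant, so its amount increases.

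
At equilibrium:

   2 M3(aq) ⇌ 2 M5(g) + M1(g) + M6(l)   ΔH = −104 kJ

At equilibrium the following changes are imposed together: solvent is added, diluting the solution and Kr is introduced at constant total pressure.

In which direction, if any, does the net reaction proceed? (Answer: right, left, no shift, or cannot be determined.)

cannot be determined

Dilution lowers every aqueous concentration by the same factor. Δn_aq = 0 − 2 = -2, so the system shifts toward the side with more dissolved moles — to the left.
Adding inert gas at constant total pressure expands the volume and lowers every reacting partial pressure. With Δn_gas = 3 − 0 = +3, Q moves away from K toward the side with fewer gas moles, so the system shifts toward the side with more gas moles — to the right.
The individual effects push in opposite directions; without quantitative information the net direction cannot be determined.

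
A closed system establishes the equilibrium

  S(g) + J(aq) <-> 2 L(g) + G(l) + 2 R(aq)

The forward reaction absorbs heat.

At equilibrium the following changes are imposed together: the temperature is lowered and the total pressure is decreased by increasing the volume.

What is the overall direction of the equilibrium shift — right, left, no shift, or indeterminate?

cannot be determined

The forward reaction is endothermic. Lowering T favours the exothermic direction — shift to the left.
Gas moles: reactants 1, products 2 (Δn_gas = +1). Expansion shifts the system toward the side with more moles of gas — to the right.
The individual effects push in opposite directions; without quantitative information the net direction cannot be determined.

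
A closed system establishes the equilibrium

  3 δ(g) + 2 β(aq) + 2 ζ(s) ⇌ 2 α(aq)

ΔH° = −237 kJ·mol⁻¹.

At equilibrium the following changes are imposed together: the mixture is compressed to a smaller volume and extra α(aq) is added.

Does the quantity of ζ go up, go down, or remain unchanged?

cannot be determined

Gas moles: reactants 3, products 0 (Δn_gas = -3). Compression shifts the system toward the side with fewer moles of gas — to the right.
Adding α (aq), a product, drives the reaction to the left.
The two effects oppose each other, so the net shift — and hence the change in ζ — cannot be determined from the given information.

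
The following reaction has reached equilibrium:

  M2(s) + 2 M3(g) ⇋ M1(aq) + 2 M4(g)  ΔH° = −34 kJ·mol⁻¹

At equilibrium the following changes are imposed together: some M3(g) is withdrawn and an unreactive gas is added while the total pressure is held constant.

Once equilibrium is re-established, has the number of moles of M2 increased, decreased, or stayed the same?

Removing M3 (g), a reactant, drives the reaction to the left.
Adding inert gas at constant total pressure expands the volume, scaling every reacting partial pressure by the same factor. Δn_gas = 2 − 2 = 0, so Q is unchanged — no shift.
The net shift is to the left. M2 is a reactant, so its amount increases.

increases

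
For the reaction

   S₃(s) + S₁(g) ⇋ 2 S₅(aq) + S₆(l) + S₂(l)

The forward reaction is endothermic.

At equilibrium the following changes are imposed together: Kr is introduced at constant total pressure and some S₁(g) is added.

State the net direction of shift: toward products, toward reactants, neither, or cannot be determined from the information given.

cannot be determined

Adding inert gas at constant total pressure expands the volume and lowers every reacting partial pressure. With Δn_gas = 0 − 1 = -1, Q moves away from K toward the side with fewer gas moles, so the system shifts toward the side with more gas moles — to the left.
Adding S₁ (g), a reactant, drives the reaction to the right.
The individual effects push in opposite directions; without quantitative information the net direction cannot be determined.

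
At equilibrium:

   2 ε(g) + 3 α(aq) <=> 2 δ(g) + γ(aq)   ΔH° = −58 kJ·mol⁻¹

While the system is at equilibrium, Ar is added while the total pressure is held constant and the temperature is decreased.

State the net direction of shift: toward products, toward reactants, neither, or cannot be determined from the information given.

Adding inert gas at constant total pressure expands the volume, scaling every reacting partial pressure by the same factor. Δn_gas = 2 − 2 = 0, so Q is unchanged — no shift.
The forward reaction is exothermic. Lowering T favours the exothermic direction — shift to the right.
Only the nonzero effect(s) matter; the net shift is to the right.

right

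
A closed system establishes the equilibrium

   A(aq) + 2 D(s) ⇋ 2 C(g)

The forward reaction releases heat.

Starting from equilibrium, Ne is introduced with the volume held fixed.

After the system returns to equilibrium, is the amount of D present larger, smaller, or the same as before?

unchanged

At constant volume, adding an inert gas leaves every reacting species' partial pressure unchanged, so Q is unchanged — no shift from this change.
No net shift occurs, so the amount of D is unchanged.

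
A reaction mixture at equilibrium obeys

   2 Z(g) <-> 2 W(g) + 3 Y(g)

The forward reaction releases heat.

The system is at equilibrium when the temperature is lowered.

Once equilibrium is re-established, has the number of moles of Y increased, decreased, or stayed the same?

The forward reaction is exothermic. Lowering T favours the exothermic direction — shift to the right.
The net shift is to the right. Y is a product, so its amount increases.

increases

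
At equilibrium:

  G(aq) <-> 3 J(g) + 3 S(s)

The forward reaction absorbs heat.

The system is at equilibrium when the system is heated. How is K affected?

K depends on temperature via the van 't Hoff relation. The forward reaction is endothermic, so raising T increases K.

increases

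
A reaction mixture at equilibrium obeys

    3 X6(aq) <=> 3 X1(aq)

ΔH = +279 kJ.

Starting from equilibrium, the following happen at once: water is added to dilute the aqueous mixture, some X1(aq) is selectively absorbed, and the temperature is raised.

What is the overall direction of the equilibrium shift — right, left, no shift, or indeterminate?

Dilution scales every aqueous concentration by the same factor. Δn_aq = 3 − 3 = 0, so Q is unchanged — no shift.
Removing X1 (aq), a product, drives the reaction to the right.
The forward reaction is endothermic. Raising T favours the endothermic direction — shift to the right.
Only the nonzero effect(s) matter; the net shift is to the right.

right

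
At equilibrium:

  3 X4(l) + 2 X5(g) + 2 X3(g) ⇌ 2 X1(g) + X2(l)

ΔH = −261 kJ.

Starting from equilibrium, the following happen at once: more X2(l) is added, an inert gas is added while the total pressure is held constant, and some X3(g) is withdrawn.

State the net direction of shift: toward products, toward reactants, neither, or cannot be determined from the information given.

left

X2 is a pure liquid; its activity is 1 regardless of amount, so Q is unaffected — no shift from this change.
Adding inert gas at constant total pressure expands the volume and lowers every reacting partial pressure. With Δn_gas = 2 − 4 = -2, Q moves away from K toward the side with fewer gas moles, so the system shifts toward the side with more gas moles — to the left.
Removing X3 (g), a reactant, drives the reaction to the left.
Only the nonzero effect(s) matter; the net shift is to the left.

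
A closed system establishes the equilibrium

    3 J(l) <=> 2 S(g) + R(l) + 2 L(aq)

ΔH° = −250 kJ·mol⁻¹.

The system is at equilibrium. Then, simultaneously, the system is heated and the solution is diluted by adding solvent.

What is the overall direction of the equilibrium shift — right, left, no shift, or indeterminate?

The forward reaction is exothermic. Raising T favours the endothermic direction — shift to the left.
Dilution lowers every aqueous concentration by the same factor. Δn_aq = 2 − 0 = +2, so the system shifts toward the side with more dissolved moles — to the right.
The individual effects push in opposite directions; without quantitative information the net direction cannot be determined.

cannot be determined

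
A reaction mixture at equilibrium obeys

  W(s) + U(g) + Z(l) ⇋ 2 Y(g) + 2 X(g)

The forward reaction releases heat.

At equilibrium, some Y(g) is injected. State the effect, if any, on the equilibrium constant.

The equilibrium constant depends only on temperature. This perturbation may move the position of equilibrium, but since T is unchanged, K itself is unchanged.

unchanged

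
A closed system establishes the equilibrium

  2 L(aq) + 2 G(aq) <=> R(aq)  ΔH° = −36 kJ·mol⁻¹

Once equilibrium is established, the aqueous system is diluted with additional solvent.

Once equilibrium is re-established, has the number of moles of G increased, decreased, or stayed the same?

Dilution lowers every aqueous concentration by the same factor. Δn_aq = 1 − 4 = -3, so the system shifts toward the side with more dissolved moles — to the left.
The net shift is to the left. G is a reactant, so its amount increases.

increases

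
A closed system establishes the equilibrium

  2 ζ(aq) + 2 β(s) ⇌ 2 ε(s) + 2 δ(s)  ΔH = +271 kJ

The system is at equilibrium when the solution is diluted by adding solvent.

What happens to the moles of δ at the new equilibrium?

Dilution lowers every aqueous concentration by the same factor. Δn_aq = 0 − 2 = -2, so the system shifts toward the side with more dissolved moles — to the left.
The net shift is to the left. δ is a product, so its amount decreases.

decreases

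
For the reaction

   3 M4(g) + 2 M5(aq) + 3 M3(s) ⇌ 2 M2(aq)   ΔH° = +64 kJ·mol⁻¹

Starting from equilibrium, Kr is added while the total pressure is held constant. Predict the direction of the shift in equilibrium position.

left

Adding inert gas at constant total pressure expands the volume and lowers every reacting partial pressure. With Δn_gas = 0 − 3 = -3, Q moves away from K toward the side with fewer gas moles, so the system shifts toward the side with more gas moles — to the left.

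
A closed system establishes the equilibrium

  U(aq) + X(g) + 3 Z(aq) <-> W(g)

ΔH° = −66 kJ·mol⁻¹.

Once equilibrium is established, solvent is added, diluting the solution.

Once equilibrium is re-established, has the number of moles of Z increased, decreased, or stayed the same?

Dilution lowers every aqueous concentration by the same factor. Δn_aq = 0 − 4 = -4, so the system shifts toward the side with more dissolved moles — to the left.
The net shift is to the left. Z is a reactant, so its amount increases.

increases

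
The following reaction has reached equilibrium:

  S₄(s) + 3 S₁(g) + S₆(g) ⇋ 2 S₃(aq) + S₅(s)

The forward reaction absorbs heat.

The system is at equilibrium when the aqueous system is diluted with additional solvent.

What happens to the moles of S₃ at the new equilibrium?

increases

Dilution lowers every aqueous concentration by the same factor. Δn_aq = 2 − 0 = +2, so the system shifts toward the side with more dissolved moles — to the right.
The net shift is to the right. S₃ is a product, so its amount increases.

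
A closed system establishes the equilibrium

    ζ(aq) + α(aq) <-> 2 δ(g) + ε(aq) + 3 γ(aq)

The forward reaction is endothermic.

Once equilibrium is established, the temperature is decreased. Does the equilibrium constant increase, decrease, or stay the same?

decreases

K depends on temperature via the van 't Hoff relation. The forward reaction is endothermic, so lowering T decreases K.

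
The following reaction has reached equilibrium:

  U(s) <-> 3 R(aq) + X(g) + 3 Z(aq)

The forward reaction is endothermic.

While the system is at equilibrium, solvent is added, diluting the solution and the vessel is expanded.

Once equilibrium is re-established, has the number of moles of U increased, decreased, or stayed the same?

decreases

Dilution lowers every aqueous concentration by the same factor. Δn_aq = 6 − 0 = +6, so the system shifts toward the side with more dissolved moles — to the right.
Gas moles: reactants 0, products 1 (Δn_gas = +1). Expansion shifts the system toward the side with more moles of gas — to the right.
The net shift is to the right. U is a reactant, so its amount decreases.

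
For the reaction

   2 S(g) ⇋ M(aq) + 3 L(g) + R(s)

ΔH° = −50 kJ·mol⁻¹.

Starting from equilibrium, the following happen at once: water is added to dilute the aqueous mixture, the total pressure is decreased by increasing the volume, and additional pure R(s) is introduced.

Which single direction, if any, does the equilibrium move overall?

Dilution lowers every aqueous concentration by the same factor. Δn_aq = 1 − 0 = +1, so the system shifts toward the side with more dissolved moles — to the right.
Gas moles: reactants 2, products 3 (Δn_gas = +1). Expansion shifts the system toward the side with more moles of gas — to the right.
R is a pure solid; its activity is 1 regardless of amount, so Q is unaffected — no shift from this change.
Only the nonzero effect(s) matter; the net shift is to the right.

right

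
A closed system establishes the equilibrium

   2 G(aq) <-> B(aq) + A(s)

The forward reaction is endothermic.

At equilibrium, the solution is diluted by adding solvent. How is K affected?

The equilibrium constant depends only on temperature. This perturbation may move the position of equilibrium, but since T is unchanged, K itself is unchanged.

unchanged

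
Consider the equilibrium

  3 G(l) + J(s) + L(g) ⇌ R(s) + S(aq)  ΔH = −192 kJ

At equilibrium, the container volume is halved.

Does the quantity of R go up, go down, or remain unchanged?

increases

Gas moles: reactants 1, products 0 (Δn_gas = -1). Compression shifts the system toward the side with fewer moles of gas — to the right.
The net shift is to the right. R is a product, so its amount increases.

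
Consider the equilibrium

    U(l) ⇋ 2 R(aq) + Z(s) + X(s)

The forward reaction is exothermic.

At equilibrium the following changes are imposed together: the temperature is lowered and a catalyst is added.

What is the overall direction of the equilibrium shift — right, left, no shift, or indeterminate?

right

The forward reaction is exothermic. Lowering T favours the exothermic direction — shift to the right.
A catalyst speeds both forward and reverse rates equally; it changes neither Q nor K — no shift from this change.
Only the nonzero effect(s) matter; the net shift is to the right.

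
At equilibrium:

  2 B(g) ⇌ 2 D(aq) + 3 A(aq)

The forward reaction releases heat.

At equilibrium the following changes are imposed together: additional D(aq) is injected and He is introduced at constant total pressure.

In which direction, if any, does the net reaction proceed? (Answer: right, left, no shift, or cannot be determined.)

left

Adding D (aq), a product, drives the reaction to the left.
Adding inert gas at constant total pressure expands the volume and lowers every reacting partial pressure. With Δn_gas = 0 − 2 = -2, Q moves away from K toward the side with fewer gas moles, so the system shifts toward the side with more gas moles — to the left.
All effects act in the same direction — net shift to the left.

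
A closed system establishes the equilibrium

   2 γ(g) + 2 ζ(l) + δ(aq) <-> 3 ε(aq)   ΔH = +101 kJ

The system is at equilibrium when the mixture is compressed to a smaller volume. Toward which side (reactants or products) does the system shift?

right

Gas moles: reactants 2, products 0 (Δn_gas = -2). Compression shifts the system toward the side with fewer moles of gas — to the right.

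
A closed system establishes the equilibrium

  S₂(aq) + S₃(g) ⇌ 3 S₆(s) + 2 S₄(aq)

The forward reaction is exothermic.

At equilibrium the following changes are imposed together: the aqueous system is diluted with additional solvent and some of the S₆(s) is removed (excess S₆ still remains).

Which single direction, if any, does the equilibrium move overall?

right

Dilution lowers every aqueous concentration by the same factor. Δn_aq = 2 − 1 = +1, so the system shifts toward the side with more dissolved moles — to the right.
S₆ is a pure solid; its activity is 1 regardless of amount, so Q is unaffected — no shift from this change.
Only the nonzero effect(s) matter; the net shift is to the right.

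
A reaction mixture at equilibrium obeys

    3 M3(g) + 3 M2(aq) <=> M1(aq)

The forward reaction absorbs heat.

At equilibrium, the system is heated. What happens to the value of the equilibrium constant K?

K depends on temperature via the van 't Hoff relation. The forward reaction is endothermic, so raising T increases K.

increases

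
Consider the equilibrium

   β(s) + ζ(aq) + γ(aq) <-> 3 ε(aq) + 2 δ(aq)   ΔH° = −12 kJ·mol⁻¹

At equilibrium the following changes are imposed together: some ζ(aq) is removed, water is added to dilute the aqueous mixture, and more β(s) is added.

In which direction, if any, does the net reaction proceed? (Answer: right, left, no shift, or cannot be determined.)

cannot be determined

Removing ζ (aq), a reactant, drives the reaction to the left.
Dilution lowers every aqueous concentration by the same factor. Δn_aq = 5 − 2 = +3, so the system shifts toward the side with more dissolved moles — to the right.
β is a pure solid; its activity is 1 regardless of amount, so Q is unaffected — no shift from this change.
The individual effects push in opposite directions; without quantitative information the net direction cannot be determined.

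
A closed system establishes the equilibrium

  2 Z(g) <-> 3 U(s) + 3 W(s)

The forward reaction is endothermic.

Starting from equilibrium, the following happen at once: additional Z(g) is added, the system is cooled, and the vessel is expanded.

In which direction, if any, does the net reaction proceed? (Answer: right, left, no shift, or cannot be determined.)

Adding Z (g), a reactant, drives the reaction to the right.
The forward reaction is endothermic. Lowering T favours the exothermic direction — shift to the left.
Gas moles: reactants 2, products 0 (Δn_gas = -2). Expansion shifts the system toward the side with more moles of gas — to the left.
The individual effects push in opposite directions; without quantitative information the net direction cannot be determined.

cannot be determined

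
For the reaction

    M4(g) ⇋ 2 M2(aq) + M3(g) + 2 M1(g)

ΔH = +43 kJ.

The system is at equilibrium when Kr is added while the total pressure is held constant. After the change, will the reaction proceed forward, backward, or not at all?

Adding inert gas at constant total pressure expands the volume and lowers every reacting partial pressure. With Δn_gas = 3 − 1 = +2, Q moves away from K toward the side with fewer gas moles, so the system shifts toward the side with more gas moles — to the right.

right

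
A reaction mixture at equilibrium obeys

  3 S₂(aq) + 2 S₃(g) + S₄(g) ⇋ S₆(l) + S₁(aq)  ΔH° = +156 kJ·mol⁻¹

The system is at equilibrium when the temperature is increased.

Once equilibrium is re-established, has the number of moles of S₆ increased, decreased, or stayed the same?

increases

The forward reaction is endothermic. Raising T favours the endothermic direction — shift to the right.
The net shift is to the right. S₆ is a product, so its amount increases.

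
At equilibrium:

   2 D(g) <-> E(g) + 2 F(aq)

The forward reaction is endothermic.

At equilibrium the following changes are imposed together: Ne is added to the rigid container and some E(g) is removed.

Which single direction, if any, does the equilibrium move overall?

At constant volume, adding an inert gas leaves every reacting species' partial pressure unchanged, so Q is unchanged — no shift from this change.
Removing E (g), a product, drives the reaction to the right.
Only the nonzero effect(s) matter; the net shift is to the right.

right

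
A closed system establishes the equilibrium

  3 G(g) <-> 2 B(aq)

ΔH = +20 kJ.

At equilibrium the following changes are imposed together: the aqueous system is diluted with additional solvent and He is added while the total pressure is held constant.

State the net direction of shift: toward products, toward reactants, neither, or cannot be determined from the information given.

Dilution lowers every aqueous concentration by the same factor. Δn_aq = 2 − 0 = +2, so the system shifts toward the side with more dissolved moles — to the right.
Adding inert gas at constant total pressure expands the volume and lowers every reacting partial pressure. With Δn_gas = 0 − 3 = -3, Q moves away from K toward the side with fewer gas moles, so the system shifts toward the side with more gas moles — to the left.
The individual effects push in opposite directions; without quantitative information the net direction cannot be determined.

cannot be determined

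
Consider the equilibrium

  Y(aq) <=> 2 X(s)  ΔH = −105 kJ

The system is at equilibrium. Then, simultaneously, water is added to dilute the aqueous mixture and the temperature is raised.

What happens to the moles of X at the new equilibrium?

decreases

Dilution lowers every aqueous concentration by the same factor. Δn_aq = 0 − 1 = -1, so the system shifts toward the side with more dissolved moles — to the left.
The forward reaction is exothermic. Raising T favours the endothermic direction — shift to the left.
The net shift is to the left. X is a product, so its amount decreases.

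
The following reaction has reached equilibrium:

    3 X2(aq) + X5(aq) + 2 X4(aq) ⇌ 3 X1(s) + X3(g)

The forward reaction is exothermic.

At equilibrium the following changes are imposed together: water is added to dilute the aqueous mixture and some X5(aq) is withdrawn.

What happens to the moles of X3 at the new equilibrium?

Dilution lowers every aqueous concentration by the same factor. Δn_aq = 0 − 6 = -6, so the system shifts toward the side with more dissolved moles — to the left.
Removing X5 (aq), a reactant, drives the reaction to the left.
The net shift is to the left. X3 is a product, so its amount decreases.

decreases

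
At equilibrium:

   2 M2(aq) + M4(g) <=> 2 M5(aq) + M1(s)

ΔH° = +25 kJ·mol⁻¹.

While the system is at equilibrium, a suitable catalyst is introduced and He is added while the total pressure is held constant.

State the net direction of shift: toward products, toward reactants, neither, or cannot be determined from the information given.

left

A catalyst speeds both forward and reverse rates equally; it changes neither Q nor K — no shift from this change.
Adding inert gas at constant total pressure expands the volume and lowers every reacting partial pressure. With Δn_gas = 0 − 1 = -1, Q moves away from K toward the side with fewer gas moles, so the system shifts toward the side with more gas moles — to the left.
Only the nonzero effect(s) matter; the net shift is to the left.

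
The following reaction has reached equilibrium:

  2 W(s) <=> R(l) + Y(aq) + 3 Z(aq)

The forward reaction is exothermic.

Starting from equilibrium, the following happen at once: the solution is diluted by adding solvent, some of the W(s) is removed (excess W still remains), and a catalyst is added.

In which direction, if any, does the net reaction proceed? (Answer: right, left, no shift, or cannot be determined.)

right

Dilution lowers every aqueous concentration by the same factor. Δn_aq = 4 − 0 = +4, so the system shifts toward the side with more dissolved moles — to the right.
W is a pure solid; its activity is 1 regardless of amount, so Q is unaffected — no shift from this change.
A catalyst speeds both forward and reverse rates equally; it changes neither Q nor K — no shift from this change.
Only the nonzero effect(s) matter; the net shift is to the right.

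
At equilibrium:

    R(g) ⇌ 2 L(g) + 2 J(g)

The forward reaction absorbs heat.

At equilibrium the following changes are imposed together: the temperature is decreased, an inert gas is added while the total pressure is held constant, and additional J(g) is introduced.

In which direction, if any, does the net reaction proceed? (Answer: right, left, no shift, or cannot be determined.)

cannot be determined

The forward reaction is endothermic. Lowering T favours the exothermic direction — shift to the left.
Adding inert gas at constant total pressure expands the volume and lowers every reacting partial pressure. With Δn_gas = 4 − 1 = +3, Q moves away from K toward the side with fewer gas moles, so the system shifts toward the side with more gas moles — to the right.
Adding J (g), a product, drives the reaction to the left.
The individual effects push in opposite directions; without quantitative information the net direction cannot be determined.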